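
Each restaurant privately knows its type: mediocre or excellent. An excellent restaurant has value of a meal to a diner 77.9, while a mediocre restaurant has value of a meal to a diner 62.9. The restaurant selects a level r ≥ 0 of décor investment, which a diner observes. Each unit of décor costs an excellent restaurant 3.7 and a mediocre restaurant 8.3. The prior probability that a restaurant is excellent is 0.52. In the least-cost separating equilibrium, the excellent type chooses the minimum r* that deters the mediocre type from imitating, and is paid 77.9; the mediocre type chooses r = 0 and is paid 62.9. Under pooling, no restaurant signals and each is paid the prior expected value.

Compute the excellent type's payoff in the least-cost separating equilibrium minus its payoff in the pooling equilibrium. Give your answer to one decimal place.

Least-cost separating signal: r* solves 62.9 = 77.9 − 8.3·r*, so r* = (77.9 − 62.9)/8.3 ≈ 1.8072.
Excellent type's separating payoff: 77.9 − 3.7 × r* = 77.9 − 3.7 × (77.9 − 62.9)/8.3 = 77.9 − 55.5/8.3 ≈ 71.213.
Pooling payoff: 0.52 × 77.9 + 0.48 × 62.9 = 70.7.
Difference: 71.213 − 70.7 = 0.513, i.e. 0.5 to one decimal place.
The excellent type prefers to separate.

0.5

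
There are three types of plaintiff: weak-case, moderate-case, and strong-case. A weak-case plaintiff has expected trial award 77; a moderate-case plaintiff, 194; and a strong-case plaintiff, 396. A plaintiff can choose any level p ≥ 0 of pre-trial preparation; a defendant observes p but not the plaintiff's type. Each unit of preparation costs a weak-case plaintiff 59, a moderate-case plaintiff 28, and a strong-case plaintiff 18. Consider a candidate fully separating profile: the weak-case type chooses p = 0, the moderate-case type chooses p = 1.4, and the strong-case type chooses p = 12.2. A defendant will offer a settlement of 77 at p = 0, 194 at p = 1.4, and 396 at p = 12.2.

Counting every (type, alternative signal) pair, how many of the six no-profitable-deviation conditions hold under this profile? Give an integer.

5

Weak-case (own payoff 77): to p=1.4 gives 194 − 59×1.4 = 111.4 → profitable ✗; to p=12.2 gives 396 − 59×12.2 = -323.8 → no gain ✓.
Moderate-case (own payoff 194 − 28×1.4 = 154.8): to p=0 gives 77 → no gain ✓; to p=12.2 gives 396 − 28×12.2 = 54.4 → no gain ✓.
Strong-case (own payoff 396 − 18×12.2 = 176.4): to p=0 gives 77 → no gain ✓; to p=1.4 gives 194 − 18×1.4 = 168.8 → no gain ✓.
5 of the 6 constraints hold; not an equilibrium.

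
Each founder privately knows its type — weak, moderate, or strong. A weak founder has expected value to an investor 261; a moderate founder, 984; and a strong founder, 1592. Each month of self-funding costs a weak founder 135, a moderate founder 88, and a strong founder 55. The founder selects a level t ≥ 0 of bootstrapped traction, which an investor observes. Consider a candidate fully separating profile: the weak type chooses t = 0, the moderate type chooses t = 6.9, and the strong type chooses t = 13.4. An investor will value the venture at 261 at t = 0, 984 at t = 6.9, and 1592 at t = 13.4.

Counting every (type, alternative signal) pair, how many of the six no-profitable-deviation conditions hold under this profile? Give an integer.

5

Strong (own payoff 1592 − 55×13.4 = 855): to t=0 gives 261 → no gain ✓; to t=6.9 gives 984 − 55×6.9 = 604.5 → no gain ✓.
Moderate (own payoff 984 − 88×6.9 = 376.8): to t=0 gives 261 → no gain ✓; to t=13.4 gives 1592 − 88×13.4 = 412.8 → profitable ✗.
Weak (own payoff 261): to t=6.9 gives 984 − 135×6.9 = 52.5 → no gain ✓; to t=13.4 gives 1592 − 135×13.4 = -217 → no gain ✓.
5 of the 6 constraints hold; not an equilibrium.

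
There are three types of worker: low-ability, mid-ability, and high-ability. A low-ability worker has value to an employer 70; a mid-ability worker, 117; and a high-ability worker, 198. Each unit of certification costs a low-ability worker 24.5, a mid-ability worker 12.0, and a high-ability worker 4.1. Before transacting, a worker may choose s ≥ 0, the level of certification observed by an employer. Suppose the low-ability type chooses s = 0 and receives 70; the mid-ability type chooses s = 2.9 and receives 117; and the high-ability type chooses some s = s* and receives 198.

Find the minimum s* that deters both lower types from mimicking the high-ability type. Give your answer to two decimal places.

Mid-ability type (on-path payoff 117 − 12.0×2.9 = 82.2) won't mimic when 82.2 ≥ 198 − 12.0·s*, i.e. s* ≥ 9.65.
Low-ability type (on-path payoff 70) won't mimic when 70 ≥ 198 − 24.5·s*, i.e. s* ≥ 5.22.
Both must hold, so s* = max(5.22, 9.65) = 9.65. The mid-ability type's constraint binds.

9.65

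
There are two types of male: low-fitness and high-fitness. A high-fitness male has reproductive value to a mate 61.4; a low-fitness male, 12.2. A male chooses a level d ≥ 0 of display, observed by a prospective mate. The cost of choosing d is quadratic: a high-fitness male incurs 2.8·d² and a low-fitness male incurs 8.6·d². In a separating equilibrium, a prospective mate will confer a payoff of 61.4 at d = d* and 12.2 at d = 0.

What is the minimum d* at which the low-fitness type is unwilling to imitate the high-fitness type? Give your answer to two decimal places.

2.39

The low-fitness type at d = 0 receives 12.2; imitating at d* yields 61.4 − 8.6·d*².
Indifference: 12.2 = 61.4 − 8.6·d*², so d*² = (61.4 − 12.2) / 8.6 ≈ 5.7209.
d* = √5.7209 ≈ 2.39.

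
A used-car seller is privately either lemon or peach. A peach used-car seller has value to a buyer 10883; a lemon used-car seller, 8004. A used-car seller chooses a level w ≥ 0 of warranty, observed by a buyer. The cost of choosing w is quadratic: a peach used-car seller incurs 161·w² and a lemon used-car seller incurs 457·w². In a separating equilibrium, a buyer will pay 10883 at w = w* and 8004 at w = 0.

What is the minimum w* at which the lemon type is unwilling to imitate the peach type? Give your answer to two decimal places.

The lemon type at w = 0 receives 8004; imitating at w* yields 10883 − 457·w*².
Indifference: 8004 = 10883 − 457·w*², so w*² = (10883 − 8004) / 457 ≈ 6.2998.
w* = √6.2998 ≈ 2.51.

2.51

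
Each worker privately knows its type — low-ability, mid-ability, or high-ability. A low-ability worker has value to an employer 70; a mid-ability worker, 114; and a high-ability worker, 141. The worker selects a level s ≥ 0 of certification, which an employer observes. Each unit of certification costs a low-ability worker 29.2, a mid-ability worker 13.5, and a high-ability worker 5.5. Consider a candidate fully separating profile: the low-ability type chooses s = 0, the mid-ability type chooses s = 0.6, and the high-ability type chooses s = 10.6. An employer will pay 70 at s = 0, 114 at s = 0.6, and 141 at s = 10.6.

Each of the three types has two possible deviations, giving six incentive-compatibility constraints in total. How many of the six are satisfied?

High-ability (own payoff 141 − 5.5×10.6 = 82.7): to s=0 gives 70 → no gain ✓; to s=0.6 gives 114 − 5.5×0.6 = 110.7 → profitable ✗.
Mid-ability (own payoff 114 − 13.5×0.6 = 105.9): to s=0 gives 70 → no gain ✓; to s=10.6 gives 141 − 13.5×10.6 = -2.1 → no gain ✓.
Low-ability (own payoff 70): to s=0.6 gives 114 − 29.2×0.6 = 96.48 → profitable ✗; to s=10.6 gives 141 − 29.2×10.6 = -168.52 → no gain ✓.
4 of the 6 constraints hold; not an equilibrium.

4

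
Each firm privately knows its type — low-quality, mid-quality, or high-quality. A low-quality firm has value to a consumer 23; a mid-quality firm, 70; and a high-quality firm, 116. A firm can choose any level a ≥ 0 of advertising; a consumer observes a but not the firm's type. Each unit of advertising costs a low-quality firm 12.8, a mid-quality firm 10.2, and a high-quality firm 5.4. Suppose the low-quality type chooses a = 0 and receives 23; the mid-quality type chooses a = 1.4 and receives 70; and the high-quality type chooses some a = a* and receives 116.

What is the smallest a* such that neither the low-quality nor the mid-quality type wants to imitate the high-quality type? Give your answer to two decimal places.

7.27

Low-quality type (on-path payoff 23) won't mimic when 23 ≥ 116 − 12.8·a*, i.e. a* ≥ 7.27.
Mid-quality type (on-path payoff 70 − 10.2×1.4 = 55.72) won't mimic when 55.72 ≥ 116 − 10.2·a*, i.e. a* ≥ 5.91.
Both must hold, so a* = max(7.27, 5.91) = 7.27. The low-quality type's constraint binds.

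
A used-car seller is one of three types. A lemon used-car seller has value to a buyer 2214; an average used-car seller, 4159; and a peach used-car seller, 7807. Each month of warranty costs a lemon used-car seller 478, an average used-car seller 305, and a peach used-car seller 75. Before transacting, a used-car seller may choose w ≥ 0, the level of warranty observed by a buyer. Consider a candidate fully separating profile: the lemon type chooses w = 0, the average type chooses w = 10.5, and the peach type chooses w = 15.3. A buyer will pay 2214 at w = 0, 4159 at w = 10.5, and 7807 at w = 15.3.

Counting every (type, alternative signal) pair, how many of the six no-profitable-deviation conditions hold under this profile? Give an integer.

4

Lemon (own payoff 2214): to w=10.5 gives 4159 − 478×10.5 = -860 → no gain ✓; to w=15.3 gives 7807 − 478×15.3 = 493.6 → no gain ✓.
Average (own payoff 4159 − 305×10.5 = 956.5): to w=0 gives 2214 → profitable ✗; to w=15.3 gives 7807 − 305×15.3 = 3140.5 → profitable ✗.
Peach (own payoff 7807 − 75×15.3 = 6659.5): to w=0 gives 2214 → no gain ✓; to w=10.5 gives 4159 − 75×10.5 = 3371.5 → no gain ✓.
4 of the 6 constraints hold; not an equilibrium.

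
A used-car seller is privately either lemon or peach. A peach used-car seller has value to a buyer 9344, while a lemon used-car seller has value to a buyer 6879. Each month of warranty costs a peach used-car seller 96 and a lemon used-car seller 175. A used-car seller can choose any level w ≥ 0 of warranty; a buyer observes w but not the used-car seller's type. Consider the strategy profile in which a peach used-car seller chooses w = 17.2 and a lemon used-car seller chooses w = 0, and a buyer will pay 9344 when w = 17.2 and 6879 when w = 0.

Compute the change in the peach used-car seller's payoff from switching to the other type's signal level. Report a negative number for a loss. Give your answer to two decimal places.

-813.80

Playing w = 17.2 the peach used-car seller receives 9344 − 96 × 17.2 = 7692.8.
Deviating to w = 0 yields 6879 instead.
Gain from deviating: 6879 − 7692.8 = -813.80.
The gain is negative, so the peach type's incentive-compatibility constraint is satisfied.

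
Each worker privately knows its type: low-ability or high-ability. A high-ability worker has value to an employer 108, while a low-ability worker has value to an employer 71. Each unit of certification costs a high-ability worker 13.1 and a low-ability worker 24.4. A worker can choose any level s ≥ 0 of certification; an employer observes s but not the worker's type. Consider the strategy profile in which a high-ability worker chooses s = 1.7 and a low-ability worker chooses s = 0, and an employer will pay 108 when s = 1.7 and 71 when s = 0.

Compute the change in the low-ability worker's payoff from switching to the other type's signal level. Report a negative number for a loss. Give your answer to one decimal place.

-4.5

Playing s = 0 the low-ability worker receives 71.
Deviating to s = 1.7 brings payment 108 at cost 24.4 × 1.7 = 41.48, netting 66.52.
Gain from deviating: 66.52 − 71 = -4.48, i.e. -4.5 to one decimal place.
The gain is negative, so the low-ability type's incentive-compatibility constraint is satisfied.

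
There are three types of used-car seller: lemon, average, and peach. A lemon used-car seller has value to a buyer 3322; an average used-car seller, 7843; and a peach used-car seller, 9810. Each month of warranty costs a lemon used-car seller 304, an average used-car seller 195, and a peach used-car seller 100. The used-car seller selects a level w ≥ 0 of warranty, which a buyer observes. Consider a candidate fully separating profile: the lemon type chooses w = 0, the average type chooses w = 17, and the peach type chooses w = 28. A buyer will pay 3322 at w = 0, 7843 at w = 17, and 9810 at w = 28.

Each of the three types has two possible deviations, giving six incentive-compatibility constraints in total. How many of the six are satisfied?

Lemon (own payoff 3322): to w=17 gives 7843 − 304×17 = 2675 → no gain ✓; to w=28 gives 9810 − 304×28 = 1298 → no gain ✓.
Average (own payoff 7843 − 195×17 = 4528): to w=0 gives 3322 → no gain ✓; to w=28 gives 9810 − 195×28 = 4350 → no gain ✓.
Peach (own payoff 9810 − 100×28 = 7010): to w=0 gives 3322 → no gain ✓; to w=17 gives 7843 − 100×17 = 6143 → no gain ✓.
6 of the 6 constraints hold; this profile is a separating equilibrium.

6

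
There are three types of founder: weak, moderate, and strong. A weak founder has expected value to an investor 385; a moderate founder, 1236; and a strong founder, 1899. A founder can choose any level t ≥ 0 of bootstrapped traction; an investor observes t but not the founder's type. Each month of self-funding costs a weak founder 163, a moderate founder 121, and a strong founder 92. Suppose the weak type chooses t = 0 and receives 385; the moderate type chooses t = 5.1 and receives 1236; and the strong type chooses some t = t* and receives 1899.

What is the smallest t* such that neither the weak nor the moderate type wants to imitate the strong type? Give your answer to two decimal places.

Moderate type (on-path payoff 1236 − 121×5.1 = 618.9) won't mimic when 618.9 ≥ 1899 − 121·t*, i.e. t* ≥ 10.58.
Weak type (on-path payoff 385) won't mimic when 385 ≥ 1899 − 163·t*, i.e. t* ≥ 9.29.
Both must hold, so t* = max(9.29, 10.58) = 10.58. The moderate type's constraint binds.

10.58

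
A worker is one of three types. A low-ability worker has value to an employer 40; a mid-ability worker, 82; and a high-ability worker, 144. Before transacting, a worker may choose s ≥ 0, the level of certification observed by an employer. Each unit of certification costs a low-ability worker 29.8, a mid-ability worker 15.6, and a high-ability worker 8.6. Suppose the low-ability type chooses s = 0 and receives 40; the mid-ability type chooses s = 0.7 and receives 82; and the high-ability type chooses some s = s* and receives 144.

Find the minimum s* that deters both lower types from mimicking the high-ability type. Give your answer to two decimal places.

4.67

Low-ability type (on-path payoff 40) won't mimic when 40 ≥ 144 − 29.8·s*, i.e. s* ≥ 3.49.
Mid-ability type (on-path payoff 82 − 15.6×0.7 = 71.08) won't mimic when 71.08 ≥ 144 − 15.6·s*, i.e. s* ≥ 4.67.
Both must hold, so s* = max(3.49, 4.67) = 4.67. The mid-ability type's constraint binds.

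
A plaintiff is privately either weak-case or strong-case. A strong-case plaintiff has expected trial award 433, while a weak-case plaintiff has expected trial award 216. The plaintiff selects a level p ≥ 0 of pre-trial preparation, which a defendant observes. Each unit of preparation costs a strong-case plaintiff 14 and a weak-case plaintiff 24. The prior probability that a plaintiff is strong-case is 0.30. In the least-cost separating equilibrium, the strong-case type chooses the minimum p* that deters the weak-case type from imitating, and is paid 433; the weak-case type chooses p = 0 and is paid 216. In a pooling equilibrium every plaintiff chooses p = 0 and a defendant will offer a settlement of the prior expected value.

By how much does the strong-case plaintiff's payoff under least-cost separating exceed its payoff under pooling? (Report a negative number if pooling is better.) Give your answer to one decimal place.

25.3

Least-cost separating signal: p* solves 216 = 433 − 24·p*, so p* = (433 − 216)/24 ≈ 9.0417.
Strong-case type's separating payoff: 433 − 14 × p* = 433 − 14 × (433 − 216)/24 = 433 − 3038/24 ≈ 306.417.
Pooling payoff: 0.30 × 433 + 0.70 × 216 = 281.1.
Difference: 306.417 − 281.1 = 25.317, i.e. 25.3 to one decimal place.
The strong-case type prefers to separate.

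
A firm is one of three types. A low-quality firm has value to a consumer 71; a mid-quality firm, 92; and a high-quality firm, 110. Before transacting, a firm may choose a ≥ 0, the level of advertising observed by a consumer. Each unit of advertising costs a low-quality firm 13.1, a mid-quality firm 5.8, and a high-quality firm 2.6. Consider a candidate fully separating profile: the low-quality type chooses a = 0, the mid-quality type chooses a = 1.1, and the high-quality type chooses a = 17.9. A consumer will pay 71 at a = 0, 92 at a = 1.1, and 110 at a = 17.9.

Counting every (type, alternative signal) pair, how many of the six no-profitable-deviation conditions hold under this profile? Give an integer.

3

Mid-quality (own payoff 92 − 5.8×1.1 = 85.62): to a=0 gives 71 → no gain ✓; to a=17.9 gives 110 − 5.8×17.9 = 6.18 → no gain ✓.
High-quality (own payoff 110 − 2.6×17.9 = 63.46): to a=0 gives 71 → profitable ✗; to a=1.1 gives 92 − 2.6×1.1 = 89.14 → profitable ✗.
Low-quality (own payoff 71): to a=1.1 gives 92 − 13.1×1.1 = 77.59 → profitable ✗; to a=17.9 gives 110 − 13.1×17.9 = -124.49 → no gain ✓.
3 of the 6 constraints hold; not an equilibrium.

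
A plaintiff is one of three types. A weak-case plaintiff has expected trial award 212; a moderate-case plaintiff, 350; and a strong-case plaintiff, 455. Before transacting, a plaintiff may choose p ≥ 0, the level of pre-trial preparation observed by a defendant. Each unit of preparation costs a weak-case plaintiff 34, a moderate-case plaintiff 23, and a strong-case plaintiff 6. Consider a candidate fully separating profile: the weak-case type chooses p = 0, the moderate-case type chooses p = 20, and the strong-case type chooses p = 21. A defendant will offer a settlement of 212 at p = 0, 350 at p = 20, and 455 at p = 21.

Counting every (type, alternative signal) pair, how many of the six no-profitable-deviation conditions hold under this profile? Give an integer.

Moderate-case (own payoff 350 − 23×20 = -110): to p=0 gives 212 → profitable ✗; to p=21 gives 455 − 23×21 = -28 → profitable ✗.
Weak-case (own payoff 212): to p=20 gives 350 − 34×20 = -330 → no gain ✓; to p=21 gives 455 − 34×21 = -259 → no gain ✓.
Strong-case (own payoff 455 − 6×21 = 329): to p=0 gives 212 → no gain ✓; to p=20 gives 350 − 6×20 = 230 → no gain ✓.
4 of the 6 constraints hold; not an equilibrium.

4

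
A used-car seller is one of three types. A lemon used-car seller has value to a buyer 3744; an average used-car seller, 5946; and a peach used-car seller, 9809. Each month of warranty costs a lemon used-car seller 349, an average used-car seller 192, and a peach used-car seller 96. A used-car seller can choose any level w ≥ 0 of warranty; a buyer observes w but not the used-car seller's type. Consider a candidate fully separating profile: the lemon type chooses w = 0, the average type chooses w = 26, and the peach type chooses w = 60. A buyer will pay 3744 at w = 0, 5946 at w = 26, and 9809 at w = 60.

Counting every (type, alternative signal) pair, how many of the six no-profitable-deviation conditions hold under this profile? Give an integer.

5

Average (own payoff 5946 − 192×26 = 954): to w=0 gives 3744 → profitable ✗; to w=60 gives 9809 − 192×60 = -1711 → no gain ✓.
Lemon (own payoff 3744): to w=26 gives 5946 − 349×26 = -3128 → no gain ✓; to w=60 gives 9809 − 349×60 = -11131 → no gain ✓.
Peach (own payoff 9809 − 96×60 = 4049): to w=0 gives 3744 → no gain ✓; to w=26 gives 5946 − 96×26 = 3450 → no gain ✓.
5 of the 6 constraints hold; not an equilibrium.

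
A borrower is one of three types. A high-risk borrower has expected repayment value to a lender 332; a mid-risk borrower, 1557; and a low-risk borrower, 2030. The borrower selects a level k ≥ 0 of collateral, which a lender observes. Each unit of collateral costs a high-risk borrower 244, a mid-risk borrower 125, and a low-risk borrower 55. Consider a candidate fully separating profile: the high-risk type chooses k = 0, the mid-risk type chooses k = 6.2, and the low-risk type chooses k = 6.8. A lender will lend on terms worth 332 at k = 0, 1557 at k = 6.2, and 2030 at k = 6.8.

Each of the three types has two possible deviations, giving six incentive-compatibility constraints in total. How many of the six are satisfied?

4

High-risk (own payoff 332): to k=6.2 gives 1557 − 244×6.2 = 44.2 → no gain ✓; to k=6.8 gives 2030 − 244×6.8 = 370.8 → profitable ✗.
Low-risk (own payoff 2030 − 55×6.8 = 1656): to k=0 gives 332 → no gain ✓; to k=6.2 gives 1557 − 55×6.2 = 1216 → no gain ✓.
Mid-risk (own payoff 1557 − 125×6.2 = 782): to k=0 gives 332 → no gain ✓; to k=6.8 gives 2030 − 125×6.8 = 1180 → profitable ✗.
4 of the 6 constraints hold; not an equilibrium.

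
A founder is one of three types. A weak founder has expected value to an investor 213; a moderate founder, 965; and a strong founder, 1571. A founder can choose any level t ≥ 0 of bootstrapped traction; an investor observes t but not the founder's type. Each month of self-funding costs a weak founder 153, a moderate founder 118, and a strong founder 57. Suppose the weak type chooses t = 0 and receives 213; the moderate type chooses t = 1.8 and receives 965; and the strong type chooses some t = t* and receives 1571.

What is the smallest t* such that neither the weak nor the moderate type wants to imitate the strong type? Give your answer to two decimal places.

8.88

Weak type (on-path payoff 213) won't mimic when 213 ≥ 1571 − 153·t*, i.e. t* ≥ 8.88.
Moderate type (on-path payoff 965 − 118×1.8 = 752.6) won't mimic when 752.6 ≥ 1571 − 118·t*, i.e. t* ≥ 6.94.
Both must hold, so t* = max(8.88, 6.94) = 8.88. The weak type's constraint binds.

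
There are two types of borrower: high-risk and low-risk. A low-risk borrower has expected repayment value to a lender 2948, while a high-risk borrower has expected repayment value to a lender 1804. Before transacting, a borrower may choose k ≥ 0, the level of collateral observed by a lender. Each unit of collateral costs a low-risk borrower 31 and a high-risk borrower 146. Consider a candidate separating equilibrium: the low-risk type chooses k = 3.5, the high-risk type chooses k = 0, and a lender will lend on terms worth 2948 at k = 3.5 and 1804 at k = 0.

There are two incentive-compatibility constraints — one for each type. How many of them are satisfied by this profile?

1

Low-risk type: signal → 2948 − 31 × 3.5 = 2839.5; deviate to 0 → 1804. IC holds (2839.5 ≥ 1804).
High-risk type: stay at 0 → 1804; mimic → 2948 − 146 × 3.5 = 2437. IC fails (1804 < 2437).
1 of 2 constraints hold, so this profile is not an equilibrium.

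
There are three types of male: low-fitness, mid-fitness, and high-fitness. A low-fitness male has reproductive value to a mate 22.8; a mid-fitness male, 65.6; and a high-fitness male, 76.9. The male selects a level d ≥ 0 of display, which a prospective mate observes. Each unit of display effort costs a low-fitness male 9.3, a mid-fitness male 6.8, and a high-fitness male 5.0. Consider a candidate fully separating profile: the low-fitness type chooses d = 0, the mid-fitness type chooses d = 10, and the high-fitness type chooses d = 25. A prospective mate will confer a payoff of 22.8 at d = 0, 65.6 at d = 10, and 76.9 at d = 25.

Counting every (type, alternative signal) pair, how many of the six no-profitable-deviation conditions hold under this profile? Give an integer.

3

Low-fitness (own payoff 22.8): to d=10 gives 65.6 − 9.3×10 = -27.4 → no gain ✓; to d=25 gives 76.9 − 9.3×25 = -155.6 → no gain ✓.
Mid-fitness (own payoff 65.6 − 6.8×10 = -2.4): to d=0 gives 22.8 → profitable ✗; to d=25 gives 76.9 − 6.8×25 = -93.1 → no gain ✓.
High-fitness (own payoff 76.9 − 5.0×25 = -48.1): to d=0 gives 22.8 → profitable ✗; to d=10 gives 65.6 − 5.0×10 = 15.6 → profitable ✗.
3 of the 6 constraints hold; not an equilibrium.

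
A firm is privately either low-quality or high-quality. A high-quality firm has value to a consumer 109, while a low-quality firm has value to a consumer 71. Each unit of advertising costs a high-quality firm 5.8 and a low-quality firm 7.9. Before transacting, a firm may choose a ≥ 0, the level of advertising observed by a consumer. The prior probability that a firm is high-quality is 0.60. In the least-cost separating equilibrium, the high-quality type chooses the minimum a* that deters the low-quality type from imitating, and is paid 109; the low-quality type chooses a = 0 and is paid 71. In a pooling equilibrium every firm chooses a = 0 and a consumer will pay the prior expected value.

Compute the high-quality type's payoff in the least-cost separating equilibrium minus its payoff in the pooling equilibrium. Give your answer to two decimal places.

-12.70

Least-cost separating signal: a* solves 71 = 109 − 7.9·a*, so a* = (109 − 71)/7.9 ≈ 4.8101.
High-quality type's separating payoff: 109 − 5.8 × a* = 109 − 5.8 × (109 − 71)/7.9 = 109 − 220.4/7.9 ≈ 81.1013.
Pooling payoff: 0.60 × 109 + 0.40 × 71 = 93.8.
Difference: 81.1013 − 93.8 = -12.6987, i.e. -12.70 to two decimal places.
The high-quality type would prefer the pooling outcome.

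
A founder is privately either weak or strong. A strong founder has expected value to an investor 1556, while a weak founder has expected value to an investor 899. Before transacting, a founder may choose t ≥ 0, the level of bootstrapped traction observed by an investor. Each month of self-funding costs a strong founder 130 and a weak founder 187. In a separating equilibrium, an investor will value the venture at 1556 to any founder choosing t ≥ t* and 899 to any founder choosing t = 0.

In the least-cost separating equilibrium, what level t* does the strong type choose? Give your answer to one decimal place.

3.5

A weak founder choosing t = 0 receives 899.
Imitating at t* instead would pay 1556 at cost 187·t*, netting 1556 − 187·t*.
Indifference: 899 = 1556 − 187·t*, so t* = (1556 − 899) / 187 ≈ 3.5.
At t* the weak type's incentive constraint just binds; the strong type strictly prefers t* since its per-unit cost is lower.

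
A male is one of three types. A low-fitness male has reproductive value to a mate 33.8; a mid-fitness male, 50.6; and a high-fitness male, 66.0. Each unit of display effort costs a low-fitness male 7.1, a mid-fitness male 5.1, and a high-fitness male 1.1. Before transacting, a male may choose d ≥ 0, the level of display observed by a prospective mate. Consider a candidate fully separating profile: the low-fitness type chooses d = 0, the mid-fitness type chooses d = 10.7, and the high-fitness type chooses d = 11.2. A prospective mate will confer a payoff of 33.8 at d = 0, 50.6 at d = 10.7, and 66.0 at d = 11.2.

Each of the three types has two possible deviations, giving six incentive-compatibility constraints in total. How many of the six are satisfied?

Mid-fitness (own payoff 50.6 − 5.1×10.7 = -3.97): to d=0 gives 33.8 → profitable ✗; to d=11.2 gives 66.0 − 5.1×11.2 = 8.88 → profitable ✗.
Low-fitness (own payoff 33.8): to d=10.7 gives 50.6 − 7.1×10.7 = -25.37 → no gain ✓; to d=11.2 gives 66.0 − 7.1×11.2 = -13.52 → no gain ✓.
High-fitness (own payoff 66.0 − 1.1×11.2 = 53.68): to d=0 gives 33.8 → no gain ✓; to d=10.7 gives 50.6 − 1.1×10.7 = 38.83 → no gain ✓.
4 of the 6 constraints hold; not an equilibrium.

4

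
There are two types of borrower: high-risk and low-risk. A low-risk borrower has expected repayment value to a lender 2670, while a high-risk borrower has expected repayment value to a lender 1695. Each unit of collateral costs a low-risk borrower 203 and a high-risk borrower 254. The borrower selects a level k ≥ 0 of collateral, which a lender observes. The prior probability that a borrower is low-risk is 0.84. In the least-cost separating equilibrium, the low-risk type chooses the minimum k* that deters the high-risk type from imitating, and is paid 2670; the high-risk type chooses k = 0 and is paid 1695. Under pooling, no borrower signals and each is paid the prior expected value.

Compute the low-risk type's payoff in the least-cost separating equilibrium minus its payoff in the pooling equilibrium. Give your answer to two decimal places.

-623.23

Least-cost separating signal: k* solves 1695 = 2670 − 254·k*, so k* = (2670 − 1695)/254 ≈ 3.8386.
Low-risk type's separating payoff: 2670 − 203 × k* = 2670 − 203 × (2670 − 1695)/254 = 2670 − 197925/254 ≈ 1890.7677.
Pooling payoff: 0.84 × 2670 + 0.16 × 1695 = 2514.
Difference: 1890.7677 − 2514 = -623.2323, i.e. -623.23 to two decimal places.
The low-risk type would prefer the pooling outcome.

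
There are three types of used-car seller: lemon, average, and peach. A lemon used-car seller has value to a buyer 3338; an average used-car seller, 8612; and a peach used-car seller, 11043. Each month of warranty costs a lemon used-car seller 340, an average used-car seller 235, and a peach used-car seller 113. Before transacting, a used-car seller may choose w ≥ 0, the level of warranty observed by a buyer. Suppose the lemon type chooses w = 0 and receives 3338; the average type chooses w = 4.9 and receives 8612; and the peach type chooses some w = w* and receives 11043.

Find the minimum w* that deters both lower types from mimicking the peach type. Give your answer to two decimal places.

22.66

Lemon type (on-path payoff 3338) won't mimic when 3338 ≥ 11043 − 340·w*, i.e. w* ≥ 22.66.
Average type (on-path payoff 8612 − 235×4.9 = 7460.5) won't mimic when 7460.5 ≥ 11043 − 235·w*, i.e. w* ≥ 15.24.
Both must hold, so w* = max(22.66, 15.24) = 22.66. The lemon type's constraint binds.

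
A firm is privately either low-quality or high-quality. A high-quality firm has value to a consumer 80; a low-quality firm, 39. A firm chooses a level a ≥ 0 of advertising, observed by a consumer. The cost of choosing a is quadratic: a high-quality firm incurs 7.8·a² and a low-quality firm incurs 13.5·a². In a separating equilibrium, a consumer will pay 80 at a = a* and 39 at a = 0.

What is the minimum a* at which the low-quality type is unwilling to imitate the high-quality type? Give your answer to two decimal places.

The low-quality type at a = 0 receives 39; imitating at a* yields 80 − 13.5·a*².
Indifference: 39 = 80 − 13.5·a*², so a*² = (80 − 39) / 13.5 ≈ 3.0370.
a* = √3.0370 ≈ 1.74.

1.74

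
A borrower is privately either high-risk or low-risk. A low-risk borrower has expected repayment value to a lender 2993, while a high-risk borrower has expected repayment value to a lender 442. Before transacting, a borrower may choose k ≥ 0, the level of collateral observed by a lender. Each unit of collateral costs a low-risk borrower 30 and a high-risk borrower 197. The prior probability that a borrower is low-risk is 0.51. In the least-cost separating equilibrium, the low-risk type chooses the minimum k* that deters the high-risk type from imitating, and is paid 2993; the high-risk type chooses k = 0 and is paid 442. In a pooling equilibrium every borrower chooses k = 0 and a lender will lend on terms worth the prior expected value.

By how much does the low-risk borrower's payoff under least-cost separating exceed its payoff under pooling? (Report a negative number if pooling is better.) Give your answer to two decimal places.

861.51

Least-cost separating signal: k* solves 442 = 2993 − 197·k*, so k* = (2993 − 442)/197 ≈ 12.9492.
Low-risk type's separating payoff: 2993 − 30 × k* = 2993 − 30 × (2993 − 442)/197 = 2993 − 76530/197 ≈ 2604.5228.
Pooling payoff: 0.51 × 2993 + 0.49 × 442 = 1743.01.
Difference: 2604.5228 − 1743.01 = 861.5128, i.e. 861.51 to two decimal places.
The low-risk type prefers to separate.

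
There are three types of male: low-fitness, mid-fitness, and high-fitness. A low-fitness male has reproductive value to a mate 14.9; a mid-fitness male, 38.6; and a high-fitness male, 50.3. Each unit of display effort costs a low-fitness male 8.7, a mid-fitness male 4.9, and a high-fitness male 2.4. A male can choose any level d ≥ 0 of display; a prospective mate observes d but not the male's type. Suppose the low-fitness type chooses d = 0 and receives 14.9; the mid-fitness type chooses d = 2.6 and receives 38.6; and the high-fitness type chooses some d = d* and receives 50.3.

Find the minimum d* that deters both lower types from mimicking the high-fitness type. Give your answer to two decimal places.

Low-fitness type (on-path payoff 14.9) won't mimic when 14.9 ≥ 50.3 − 8.7·d*, i.e. d* ≥ 4.07.
Mid-fitness type (on-path payoff 38.6 − 4.9×2.6 = 25.86) won't mimic when 25.86 ≥ 50.3 − 4.9·d*, i.e. d* ≥ 4.99.
Both must hold, so d* = max(4.07, 4.99) = 4.99. The mid-fitness type's constraint binds.

4.99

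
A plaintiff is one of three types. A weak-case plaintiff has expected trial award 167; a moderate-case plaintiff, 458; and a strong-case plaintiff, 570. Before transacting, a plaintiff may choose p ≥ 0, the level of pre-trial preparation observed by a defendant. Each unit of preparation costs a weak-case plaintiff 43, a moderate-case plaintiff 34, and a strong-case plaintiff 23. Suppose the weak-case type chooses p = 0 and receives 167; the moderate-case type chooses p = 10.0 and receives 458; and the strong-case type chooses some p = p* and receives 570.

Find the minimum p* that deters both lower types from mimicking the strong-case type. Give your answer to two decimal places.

Moderate-case type (on-path payoff 458 − 34×10.0 = 118) won't mimic when 118 ≥ 570 − 34·p*, i.e. p* ≥ 13.29.
Weak-case type (on-path payoff 167) won't mimic when 167 ≥ 570 − 43·p*, i.e. p* ≥ 9.37.
Both must hold, so p* = max(9.37, 13.29) = 13.29. The moderate-case type's constraint binds.

13.29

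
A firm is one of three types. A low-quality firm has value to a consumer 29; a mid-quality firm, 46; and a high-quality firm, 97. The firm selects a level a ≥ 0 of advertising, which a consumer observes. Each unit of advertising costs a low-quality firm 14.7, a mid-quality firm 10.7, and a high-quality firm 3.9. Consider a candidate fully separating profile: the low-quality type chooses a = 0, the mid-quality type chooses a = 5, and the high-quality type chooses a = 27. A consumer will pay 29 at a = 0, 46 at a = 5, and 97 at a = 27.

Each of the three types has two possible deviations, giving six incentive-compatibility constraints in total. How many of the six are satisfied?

3

Low-quality (own payoff 29): to a=5 gives 46 − 14.7×5 = -27.5 → no gain ✓; to a=27 gives 97 − 14.7×27 = -299.9 → no gain ✓.
High-quality (own payoff 97 − 3.9×27 = -8.3): to a=0 gives 29 → profitable ✗; to a=5 gives 46 − 3.9×5 = 26.5 → profitable ✗.
Mid-quality (own payoff 46 − 10.7×5 = -7.5): to a=0 gives 29 → profitable ✗; to a=27 gives 97 − 10.7×27 = -191.9 → no gain ✓.
3 of the 6 constraints hold; not an equilibrium.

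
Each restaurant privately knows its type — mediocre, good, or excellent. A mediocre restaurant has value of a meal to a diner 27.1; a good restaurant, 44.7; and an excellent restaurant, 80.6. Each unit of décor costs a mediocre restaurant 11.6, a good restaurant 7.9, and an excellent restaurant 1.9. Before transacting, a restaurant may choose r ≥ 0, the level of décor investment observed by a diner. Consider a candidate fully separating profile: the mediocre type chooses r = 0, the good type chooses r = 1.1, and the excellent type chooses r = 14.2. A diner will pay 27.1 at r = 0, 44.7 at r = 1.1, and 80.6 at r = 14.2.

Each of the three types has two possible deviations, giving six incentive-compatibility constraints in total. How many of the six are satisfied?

5

Good (own payoff 44.7 − 7.9×1.1 = 36.01): to r=0 gives 27.1 → no gain ✓; to r=14.2 gives 80.6 − 7.9×14.2 = -31.58 → no gain ✓.
Mediocre (own payoff 27.1): to r=1.1 gives 44.7 − 11.6×1.1 = 31.94 → profitable ✗; to r=14.2 gives 80.6 − 11.6×14.2 = -84.12 → no gain ✓.
Excellent (own payoff 80.6 − 1.9×14.2 = 53.62): to r=0 gives 27.1 → no gain ✓; to r=1.1 gives 44.7 − 1.9×1.1 = 42.61 → no gain ✓.
5 of the 6 constraints hold; not an equilibrium.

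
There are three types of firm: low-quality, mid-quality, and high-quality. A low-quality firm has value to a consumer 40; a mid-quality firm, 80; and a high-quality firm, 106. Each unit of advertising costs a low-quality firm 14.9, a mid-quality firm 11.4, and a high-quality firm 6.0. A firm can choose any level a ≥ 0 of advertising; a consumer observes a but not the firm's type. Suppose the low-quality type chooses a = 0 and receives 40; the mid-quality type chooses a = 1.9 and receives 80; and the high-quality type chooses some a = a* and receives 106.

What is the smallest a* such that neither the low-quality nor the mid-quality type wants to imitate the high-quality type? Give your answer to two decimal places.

4.43

Mid-quality type (on-path payoff 80 − 11.4×1.9 = 58.34) won't mimic when 58.34 ≥ 106 − 11.4·a*, i.e. a* ≥ 4.18.
Low-quality type (on-path payoff 40) won't mimic when 40 ≥ 106 − 14.9·a*, i.e. a* ≥ 4.43.
Both must hold, so a* = max(4.43, 4.18) = 4.43. The low-quality type's constraint binds.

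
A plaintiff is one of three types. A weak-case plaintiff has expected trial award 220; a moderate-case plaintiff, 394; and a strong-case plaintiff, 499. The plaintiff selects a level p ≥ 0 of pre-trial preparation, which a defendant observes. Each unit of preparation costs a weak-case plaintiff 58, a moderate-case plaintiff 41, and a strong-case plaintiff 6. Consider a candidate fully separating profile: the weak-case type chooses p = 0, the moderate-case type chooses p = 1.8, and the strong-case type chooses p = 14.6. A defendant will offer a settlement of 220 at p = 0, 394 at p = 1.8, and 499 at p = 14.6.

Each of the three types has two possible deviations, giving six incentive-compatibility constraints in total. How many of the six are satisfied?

5

Weak-case (own payoff 220): to p=1.8 gives 394 − 58×1.8 = 289.6 → profitable ✗; to p=14.6 gives 499 − 58×14.6 = -347.8 → no gain ✓.
Moderate-case (own payoff 394 − 41×1.8 = 320.2): to p=0 gives 220 → no gain ✓; to p=14.6 gives 499 − 41×14.6 = -99.6 → no gain ✓.
Strong-case (own payoff 499 − 6×14.6 = 411.4): to p=0 gives 220 → no gain ✓; to p=1.8 gives 394 − 6×1.8 = 383.2 → no gain ✓.
5 of the 6 constraints hold; not an equilibrium.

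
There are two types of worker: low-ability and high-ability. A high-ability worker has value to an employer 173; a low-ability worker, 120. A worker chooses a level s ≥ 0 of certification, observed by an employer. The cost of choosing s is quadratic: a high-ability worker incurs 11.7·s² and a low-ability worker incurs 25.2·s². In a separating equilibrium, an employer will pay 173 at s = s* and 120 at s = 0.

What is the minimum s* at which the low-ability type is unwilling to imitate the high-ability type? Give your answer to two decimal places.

The low-ability type at s = 0 receives 120; imitating at s* yields 173 − 25.2·s*².
Indifference: 120 = 173 − 25.2·s*², so s*² = (173 − 120) / 25.2 ≈ 2.1032.
s* = √2.1032 ≈ 1.45.

1.45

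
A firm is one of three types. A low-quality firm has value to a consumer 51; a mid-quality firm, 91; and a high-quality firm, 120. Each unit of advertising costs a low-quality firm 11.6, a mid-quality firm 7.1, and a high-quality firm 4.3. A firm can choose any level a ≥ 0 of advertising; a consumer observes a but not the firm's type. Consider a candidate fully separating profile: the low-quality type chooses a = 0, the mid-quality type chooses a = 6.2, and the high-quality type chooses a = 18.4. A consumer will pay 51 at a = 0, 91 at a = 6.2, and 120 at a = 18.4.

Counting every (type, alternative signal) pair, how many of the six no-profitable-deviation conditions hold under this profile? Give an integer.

3

Low-quality (own payoff 51): to a=6.2 gives 91 − 11.6×6.2 = 19.08 → no gain ✓; to a=18.4 gives 120 − 11.6×18.4 = -93.44 → no gain ✓.
High-quality (own payoff 120 − 4.3×18.4 = 40.88): to a=0 gives 51 → profitable ✗; to a=6.2 gives 91 − 4.3×6.2 = 64.34 → profitable ✗.
Mid-quality (own payoff 91 − 7.1×6.2 = 46.98): to a=0 gives 51 → profitable ✗; to a=18.4 gives 120 − 7.1×18.4 = -10.64 → no gain ✓.
3 of the 6 constraints hold; not an equilibrium.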